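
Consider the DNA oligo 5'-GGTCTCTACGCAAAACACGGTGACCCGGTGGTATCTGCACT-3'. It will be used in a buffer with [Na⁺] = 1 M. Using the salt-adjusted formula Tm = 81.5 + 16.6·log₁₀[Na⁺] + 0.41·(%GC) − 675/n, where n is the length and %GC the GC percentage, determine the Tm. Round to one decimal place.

Length n = 41. Base counts: G=11, C=12, T=9, A=9
G+C = 23, so %GC = 23/41 × 100 = 56.098%
Salt term: 16.6 × (0) = 0
GC term: 0.41 × 56.098 = 23; length term: −675/41 = −16.463
Tm = 81.5 + (0) + 23 − 16.463 = 88.037 → 88.0°C

88.0°C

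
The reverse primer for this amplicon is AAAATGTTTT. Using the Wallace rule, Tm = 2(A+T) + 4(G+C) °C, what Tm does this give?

C=0, G=1, T=5, A=4
A+T = 9, G+C = 1
Tm = 2×9 + 4×1 = 22°C

22°C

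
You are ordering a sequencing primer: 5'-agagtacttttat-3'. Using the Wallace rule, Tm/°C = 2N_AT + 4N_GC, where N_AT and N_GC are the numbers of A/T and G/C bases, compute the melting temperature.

32°C

Counting bases: G=2, A=4, C=1, T=6
AT pairs contribute 10, GC pairs contribute 3.
Tm = 4·3 + 2·10 = 12 + 20 = 32°C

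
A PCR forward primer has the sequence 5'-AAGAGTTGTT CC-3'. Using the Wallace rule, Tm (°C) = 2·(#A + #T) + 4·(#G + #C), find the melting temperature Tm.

T=4, A=3, C=2, G=3
So N_AT = 7 and N_GC = 5.
Tm = 2(7) + 4(5) = 14 + 20 = 34°C

34°C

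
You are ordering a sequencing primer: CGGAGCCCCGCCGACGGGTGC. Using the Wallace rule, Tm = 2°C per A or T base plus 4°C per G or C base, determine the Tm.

78°C

Scanning the sequence gives G=9, A=2, C=9, T=1.
AT pairs contribute 3, GC pairs contribute 18.
Tm = 2(3) + 4(18) = 6 + 72 = 78°C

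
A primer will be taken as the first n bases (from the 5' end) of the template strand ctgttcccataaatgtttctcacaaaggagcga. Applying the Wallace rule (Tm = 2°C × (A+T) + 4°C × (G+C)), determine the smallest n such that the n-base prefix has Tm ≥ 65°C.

First 23 bases: CTGTTCCCATAAATGTTTCTCAC → Tm = 64°C (< 65°C)
First 24 bases: CTGTTCCCATAAATGTTTCTCACA → Tm = 66°C (≥ 65°C)
Each additional base adds 2°C (A/T) or 4°C (G/C), so Tm is non-decreasing in n; n = 24 is the first length to reach 65°C.

n = 24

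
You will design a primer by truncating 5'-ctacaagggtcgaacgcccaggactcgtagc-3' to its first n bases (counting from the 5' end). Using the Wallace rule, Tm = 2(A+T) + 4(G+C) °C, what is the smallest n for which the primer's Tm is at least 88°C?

n = 27

First 26 bases: CTACAAGGGTCGAACGCCCAGGACTC → Tm = 84°C (< 88°C)
First 27 bases: CTACAAGGGTCGAACGCCCAGGACTCG → Tm = 88°C (≥ 88°C)
Since every base adds ≥2°C, Tm only increases with n, so the threshold is first crossed at n = 27.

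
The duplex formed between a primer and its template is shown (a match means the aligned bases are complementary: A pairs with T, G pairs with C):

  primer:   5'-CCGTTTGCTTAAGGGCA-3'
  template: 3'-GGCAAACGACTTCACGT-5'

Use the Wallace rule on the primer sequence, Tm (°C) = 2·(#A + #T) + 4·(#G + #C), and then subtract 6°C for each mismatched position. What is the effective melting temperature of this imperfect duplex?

Primer base counts: A=3, T=5, G=5, C=4 → A+T=8, G+C=9
Perfect-match Tm = 2(8) + 4(9) = 16 + 36 = 52°C
Mismatches (positions where the bases are not complementary): 2 (at positions 10, 14)
Effective Tm = 52 − 2×6 = 52 − 12 = 40°C

40°C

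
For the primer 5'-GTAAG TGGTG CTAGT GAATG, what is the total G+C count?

Counting bases: G=8, A=5, T=6, C=1
G+C = 8 + 1 = 9

9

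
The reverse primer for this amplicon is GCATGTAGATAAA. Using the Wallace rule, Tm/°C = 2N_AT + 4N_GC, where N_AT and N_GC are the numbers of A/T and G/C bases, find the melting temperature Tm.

34°C

Counting bases: T=3, A=6, G=3, C=1
AT pairs contribute 9, GC pairs contribute 4.
Tm = 4·4 + 2·9 = 16 + 18 = 34°C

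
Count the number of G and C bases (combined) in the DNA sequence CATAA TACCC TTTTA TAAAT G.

Base counts: T=8, G=1, C=4, A=8
Total G or C: 1 + 4 = 5

5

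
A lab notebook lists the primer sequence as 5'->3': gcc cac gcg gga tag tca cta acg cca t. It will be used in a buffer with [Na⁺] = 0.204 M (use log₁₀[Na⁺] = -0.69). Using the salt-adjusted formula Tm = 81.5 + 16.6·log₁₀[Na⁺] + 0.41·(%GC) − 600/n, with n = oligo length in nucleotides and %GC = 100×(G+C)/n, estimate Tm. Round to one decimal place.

73.5°C

Length n = 28. Base counts: G=7, A=7, C=10, T=4
G+C = 17, so %GC = 17/28 × 100 = 60.714%
Salt term: 16.6 × (-0.69) = -11.454
GC term: 0.41 × 60.714 = 24.893; length term: −600/28 = −21.429
Tm = 81.5 + (-11.454) + 24.893 − 21.429 = 73.51 → 73.5°C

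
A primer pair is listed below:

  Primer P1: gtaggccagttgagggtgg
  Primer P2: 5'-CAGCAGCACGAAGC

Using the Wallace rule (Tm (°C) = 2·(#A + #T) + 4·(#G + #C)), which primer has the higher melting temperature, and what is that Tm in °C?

Primer P1, 62°C

Primer P1: A+T=7, G+C=12 → Tm = 2(7)+4(12) = 62°C
Primer P2: A+T=5, G+C=9 → Tm = 2(5)+4(9) = 46°C
62°C vs 46°C → primer P1 is higher.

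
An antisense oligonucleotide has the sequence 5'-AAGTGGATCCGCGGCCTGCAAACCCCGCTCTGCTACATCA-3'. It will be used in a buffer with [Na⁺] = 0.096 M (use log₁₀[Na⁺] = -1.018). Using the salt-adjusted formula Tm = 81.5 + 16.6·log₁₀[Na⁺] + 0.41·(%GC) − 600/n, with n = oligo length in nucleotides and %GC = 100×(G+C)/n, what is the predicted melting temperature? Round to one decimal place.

74.2°C

Length n = 40. T=7, A=9, G=9, C=15
G+C = 24, so %GC = 24/40 × 100 = 60%
Salt term: 16.6 × (-1.018) = -16.899
GC term: 0.41 × 60 = 24.6; length term: −600/40 = −15
Tm = 81.5 + (-16.899) + 24.6 − 15 = 74.201 → 74.2°C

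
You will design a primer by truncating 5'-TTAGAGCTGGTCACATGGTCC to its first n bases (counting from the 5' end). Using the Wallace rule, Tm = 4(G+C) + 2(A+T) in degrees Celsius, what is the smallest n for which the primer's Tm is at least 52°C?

First 17 bases: TTAGAGCTGGTCACATG → Tm = 50°C (< 52°C)
First 18 bases: TTAGAGCTGGTCACATGG → Tm = 54°C (≥ 52°C)
Since every base adds ≥2°C, Tm only increases with n, so the threshold is first crossed at n = 18.

n = 18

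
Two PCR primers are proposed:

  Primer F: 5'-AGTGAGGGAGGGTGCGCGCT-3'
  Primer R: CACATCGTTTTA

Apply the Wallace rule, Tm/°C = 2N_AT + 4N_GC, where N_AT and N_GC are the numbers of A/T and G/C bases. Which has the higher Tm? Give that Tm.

Primer F: A+T=6, G+C=14 → Tm = 2(6)+4(14) = 68°C
Primer R: A+T=8, G+C=4 → Tm = 2(8)+4(4) = 32°C
68°C vs 32°C → primer F is higher.

Primer F, 68°C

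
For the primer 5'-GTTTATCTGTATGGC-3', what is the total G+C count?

6

T=7, C=2, G=4, A=2
G+C = 4 + 2 = 6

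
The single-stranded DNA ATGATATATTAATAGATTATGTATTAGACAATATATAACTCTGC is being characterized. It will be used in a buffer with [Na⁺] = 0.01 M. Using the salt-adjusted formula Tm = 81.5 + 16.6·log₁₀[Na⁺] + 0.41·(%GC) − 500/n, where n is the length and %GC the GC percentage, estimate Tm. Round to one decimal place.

Length n = 44. Base counts: T=17, G=5, C=4, A=18
G+C = 9, so %GC = 9/44 × 100 = 20.455%
Salt term: 16.6 × (-2) = -33.2
GC term: 0.41 × 20.455 = 8.387; length term: −500/44 = −11.364
Tm = 81.5 + (-33.2) + 8.387 − 11.364 = 45.323 → 45.3°C

45.3°C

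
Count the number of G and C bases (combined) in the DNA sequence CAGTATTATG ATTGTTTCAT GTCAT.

7

Scanning the sequence gives G=4, T=12, A=6, C=3.
G+C = 4 + 3 = 7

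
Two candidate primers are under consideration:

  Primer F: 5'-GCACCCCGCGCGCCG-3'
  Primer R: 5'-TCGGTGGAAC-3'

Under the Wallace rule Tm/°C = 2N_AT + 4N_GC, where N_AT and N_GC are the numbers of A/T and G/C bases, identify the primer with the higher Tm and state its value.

Primer F: A+T=1, G+C=14 → Tm = 2(1)+4(14) = 58°C
Primer R: A+T=4, G+C=6 → Tm = 2(4)+4(6) = 32°C
58°C vs 32°C → primer F is higher.

Primer F, 58°C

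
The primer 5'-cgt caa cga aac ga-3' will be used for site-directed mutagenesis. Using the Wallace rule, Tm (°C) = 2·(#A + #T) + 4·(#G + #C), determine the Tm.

42°C

Counting bases: C=4, T=1, G=3, A=6
A+T = 7, G+C = 7
Tm = 2×7 + 4×7 = 42°C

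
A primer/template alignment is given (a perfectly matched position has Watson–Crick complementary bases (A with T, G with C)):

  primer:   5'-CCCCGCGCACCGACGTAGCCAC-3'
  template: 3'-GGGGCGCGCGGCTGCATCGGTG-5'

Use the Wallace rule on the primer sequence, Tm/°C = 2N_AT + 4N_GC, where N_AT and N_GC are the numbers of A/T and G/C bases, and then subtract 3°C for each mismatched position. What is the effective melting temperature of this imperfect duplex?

75°C

Primer base counts: A=4, T=1, G=5, C=12 → A+T=5, G+C=17
Perfect-match Tm = 2(5) + 4(17) = 10 + 68 = 78°C
Mismatches (positions where the bases are not complementary): 1 (at position 9)
Effective Tm = 78 − 1×3 = 78 − 3 = 75°C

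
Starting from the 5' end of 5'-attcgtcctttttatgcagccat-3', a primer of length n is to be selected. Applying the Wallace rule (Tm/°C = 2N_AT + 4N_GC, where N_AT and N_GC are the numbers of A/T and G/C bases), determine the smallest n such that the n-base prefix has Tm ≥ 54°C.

n = 20

First 19 bases: ATTCGTCCTTTTTATGCAG → Tm = 52°C (< 54°C)
First 20 bases: ATTCGTCCTTTTTATGCAGC → Tm = 56°C (≥ 54°C)
Since every base adds ≥2°C, Tm only increases with n, so the threshold is first crossed at n = 20.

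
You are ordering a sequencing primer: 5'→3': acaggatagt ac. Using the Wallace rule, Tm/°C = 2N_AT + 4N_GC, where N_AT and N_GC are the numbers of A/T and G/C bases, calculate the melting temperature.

34°C

Scanning the sequence gives A=5, T=2, C=2, G=3.
AT pairs contribute 7, GC pairs contribute 5.
Tm = 2(7) + 4(5) = 14 + 20 = 34°C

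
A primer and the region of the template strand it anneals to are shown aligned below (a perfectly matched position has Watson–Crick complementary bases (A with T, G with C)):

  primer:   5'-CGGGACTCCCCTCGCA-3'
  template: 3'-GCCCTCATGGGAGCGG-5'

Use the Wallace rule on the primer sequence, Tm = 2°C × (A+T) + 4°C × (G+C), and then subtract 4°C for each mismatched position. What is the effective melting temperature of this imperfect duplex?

Primer base counts: A=2, T=2, G=4, C=8 → A+T=4, G+C=12
Perfect-match Tm = 2(4) + 4(12) = 8 + 48 = 56°C
Mismatches (positions where the bases are not complementary): 3 (at positions 6, 8, 16)
Effective Tm = 56 − 3×4 = 56 − 12 = 44°C

44°C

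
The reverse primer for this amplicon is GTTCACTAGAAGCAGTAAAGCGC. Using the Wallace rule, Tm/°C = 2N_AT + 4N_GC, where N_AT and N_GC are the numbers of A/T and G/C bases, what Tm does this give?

Counting bases: C=5, A=8, G=6, T=4
So N_AT = 12 and N_GC = 11.
Tm = 2(12) + 4(11) = 24 + 44 = 68°C

68°C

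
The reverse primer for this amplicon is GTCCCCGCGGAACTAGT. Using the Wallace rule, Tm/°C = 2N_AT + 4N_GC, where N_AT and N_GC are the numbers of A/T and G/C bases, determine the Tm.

56°C

Counting bases: A=3, C=6, T=3, G=5
A+T = 6, G+C = 11
Tm = 2×6 + 4×11 = 56°C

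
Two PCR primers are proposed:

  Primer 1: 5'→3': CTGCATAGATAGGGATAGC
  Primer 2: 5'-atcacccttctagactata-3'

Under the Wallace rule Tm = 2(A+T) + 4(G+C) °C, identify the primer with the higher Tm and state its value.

Primer 1, 56°C

Primer 1: A+T=10, G+C=9 → Tm = 2(10)+4(9) = 56°C
Primer 2: A+T=12, G+C=7 → Tm = 2(12)+4(7) = 52°C
56°C vs 52°C → primer 1 is higher.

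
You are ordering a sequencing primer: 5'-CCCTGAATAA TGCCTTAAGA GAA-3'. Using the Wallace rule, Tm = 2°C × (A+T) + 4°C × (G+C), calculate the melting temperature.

G=4, T=5, A=9, C=5
So N_AT = 14 and N_GC = 9.
Tm = 4·9 + 2·14 = 36 + 28 = 64°C

64°C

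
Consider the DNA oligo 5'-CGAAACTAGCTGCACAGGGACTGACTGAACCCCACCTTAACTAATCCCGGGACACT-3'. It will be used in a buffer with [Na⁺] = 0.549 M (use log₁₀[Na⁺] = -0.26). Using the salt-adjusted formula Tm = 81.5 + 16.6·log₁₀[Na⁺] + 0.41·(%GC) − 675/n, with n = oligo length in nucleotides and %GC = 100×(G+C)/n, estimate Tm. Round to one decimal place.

Length n = 56. Counting bases: C=19, A=17, G=11, T=9
G+C = 30, so %GC = 30/56 × 100 = 53.571%
Salt term: 16.6 × (-0.26) = -4.316
GC term: 0.41 × 53.571 = 21.964; length term: −675/56 = −12.054
Tm = 81.5 + (-4.316) + 21.964 − 12.054 = 87.094 → 87.1°C

87.1°C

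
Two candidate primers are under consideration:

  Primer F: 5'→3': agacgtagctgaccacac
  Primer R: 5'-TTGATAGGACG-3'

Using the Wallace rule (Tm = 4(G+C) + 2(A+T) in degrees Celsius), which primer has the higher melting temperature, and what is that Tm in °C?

Primer F: A+T=8, G+C=10 → Tm = 2(8)+4(10) = 56°C
Primer R: A+T=6, G+C=5 → Tm = 2(6)+4(5) = 32°C
56°C vs 32°C → primer F is higher.

Primer F, 56°C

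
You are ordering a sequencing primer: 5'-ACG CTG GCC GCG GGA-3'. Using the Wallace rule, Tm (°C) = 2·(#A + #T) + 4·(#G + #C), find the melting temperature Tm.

54°C

Scanning the sequence gives G=7, T=1, C=5, A=2.
A+T = 3, G+C = 12
Tm = 4·12 + 2·3 = 48 + 6 = 54°C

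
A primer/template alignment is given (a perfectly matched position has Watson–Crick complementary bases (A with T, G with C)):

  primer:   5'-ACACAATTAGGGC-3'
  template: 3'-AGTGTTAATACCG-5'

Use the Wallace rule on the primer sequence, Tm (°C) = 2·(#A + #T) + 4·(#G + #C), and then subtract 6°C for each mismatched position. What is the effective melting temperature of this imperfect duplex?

26°C

Primer base counts: A=5, T=2, G=3, C=3 → A+T=7, G+C=6
Perfect-match Tm = 2(7) + 4(6) = 14 + 24 = 38°C
Mismatches (positions where the bases are not complementary): 2 (at positions 1, 10)
Effective Tm = 38 − 2×6 = 38 − 12 = 26°C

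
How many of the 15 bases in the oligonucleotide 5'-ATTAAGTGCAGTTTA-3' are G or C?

4

Scanning the sequence gives A=5, G=3, C=1, T=6.
G+C = 3 + 1 = 4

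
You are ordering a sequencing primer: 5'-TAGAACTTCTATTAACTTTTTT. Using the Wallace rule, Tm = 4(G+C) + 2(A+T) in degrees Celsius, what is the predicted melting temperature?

52°C

Counting bases: T=12, G=1, A=6, C=3
AT pairs contribute 18, GC pairs contribute 4.
Tm = 2(18) + 4(4) = 36 + 16 = 52°C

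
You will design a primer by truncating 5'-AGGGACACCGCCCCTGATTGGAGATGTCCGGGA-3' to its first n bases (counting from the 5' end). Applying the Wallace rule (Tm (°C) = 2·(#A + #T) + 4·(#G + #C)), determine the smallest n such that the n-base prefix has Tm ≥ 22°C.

First 6 bases: AGGGAC → Tm = 20°C (< 22°C)
First 7 bases: AGGGACA → Tm = 22°C (≥ 22°C)
Since every base adds ≥2°C, Tm only increases with n, so the threshold is first crossed at n = 7.

n = 7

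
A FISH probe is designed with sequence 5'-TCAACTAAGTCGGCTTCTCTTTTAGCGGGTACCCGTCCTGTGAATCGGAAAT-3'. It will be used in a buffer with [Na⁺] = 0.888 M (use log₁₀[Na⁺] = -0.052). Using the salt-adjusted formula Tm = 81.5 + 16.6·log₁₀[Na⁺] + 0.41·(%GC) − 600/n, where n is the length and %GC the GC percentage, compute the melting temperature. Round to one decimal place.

Length n = 52. Base counts: C=13, T=16, A=11, G=12
G+C = 25, so %GC = 25/52 × 100 = 48.077%
Salt term: 16.6 × (-0.052) = -0.863
GC term: 0.41 × 48.077 = 19.712; length term: −600/52 = −11.538
Tm = 81.5 + (-0.863) + 19.712 − 11.538 = 88.811 → 88.8°C

88.8°C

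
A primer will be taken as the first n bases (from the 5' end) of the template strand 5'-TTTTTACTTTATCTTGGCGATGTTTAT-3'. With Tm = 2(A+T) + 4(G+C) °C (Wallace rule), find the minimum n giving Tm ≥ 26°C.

n = 12

First 11 bases: TTTTTACTTTA → Tm = 24°C (< 26°C)
First 12 bases: TTTTTACTTTAT → Tm = 26°C (≥ 26°C)
Since every base adds ≥2°C, Tm only increases with n, so the threshold is first crossed at n = 12.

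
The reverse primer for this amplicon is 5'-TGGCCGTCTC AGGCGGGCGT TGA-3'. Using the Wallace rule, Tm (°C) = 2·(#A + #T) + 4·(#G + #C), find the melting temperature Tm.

Counting bases: G=10, T=5, A=2, C=6
A+T = 7, G+C = 16
Tm = 4·16 + 2·7 = 64 + 14 = 78°C

78°C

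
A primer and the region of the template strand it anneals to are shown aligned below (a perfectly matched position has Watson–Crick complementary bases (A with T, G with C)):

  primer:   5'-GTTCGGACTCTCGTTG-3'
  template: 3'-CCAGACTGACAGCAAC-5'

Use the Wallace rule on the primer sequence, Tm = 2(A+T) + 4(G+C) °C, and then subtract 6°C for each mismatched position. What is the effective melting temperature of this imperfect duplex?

Primer base counts: A=1, T=6, G=5, C=4 → A+T=7, G+C=9
Perfect-match Tm = 2(7) + 4(9) = 14 + 36 = 50°C
Mismatches (positions where the bases are not complementary): 3 (at positions 2, 5, 10)
Effective Tm = 50 − 3×6 = 50 − 18 = 32°C

32°C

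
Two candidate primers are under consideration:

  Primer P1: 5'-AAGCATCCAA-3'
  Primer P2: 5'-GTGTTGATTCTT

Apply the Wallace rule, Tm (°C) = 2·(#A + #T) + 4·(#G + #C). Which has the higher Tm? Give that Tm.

Primer P2, 32°C

Primer P1: A+T=6, G+C=4 → Tm = 2(6)+4(4) = 28°C
Primer P2: A+T=8, G+C=4 → Tm = 2(8)+4(4) = 32°C
28°C vs 32°C → primer P2 is higher.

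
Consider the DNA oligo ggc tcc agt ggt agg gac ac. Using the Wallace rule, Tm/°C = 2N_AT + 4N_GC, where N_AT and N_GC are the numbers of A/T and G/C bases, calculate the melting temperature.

A=4, T=3, G=8, C=5
A+T = 7, G+C = 13
Tm = 2×7 + 4×13 = 66°C

66°C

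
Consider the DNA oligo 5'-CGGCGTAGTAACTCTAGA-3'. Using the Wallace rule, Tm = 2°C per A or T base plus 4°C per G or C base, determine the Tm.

Counting bases: A=5, C=4, T=4, G=5
AT pairs contribute 9, GC pairs contribute 9.
Tm = 2×9 + 4×9 = 54°C

54°C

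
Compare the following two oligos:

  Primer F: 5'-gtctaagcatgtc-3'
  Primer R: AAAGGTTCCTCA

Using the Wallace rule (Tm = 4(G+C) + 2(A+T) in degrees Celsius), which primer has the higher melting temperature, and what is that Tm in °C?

Primer F, 38°C

Primer F: A+T=7, G+C=6 → Tm = 2(7)+4(6) = 38°C
Primer R: A+T=7, G+C=5 → Tm = 2(7)+4(5) = 34°C
38°C vs 34°C → primer F is higher.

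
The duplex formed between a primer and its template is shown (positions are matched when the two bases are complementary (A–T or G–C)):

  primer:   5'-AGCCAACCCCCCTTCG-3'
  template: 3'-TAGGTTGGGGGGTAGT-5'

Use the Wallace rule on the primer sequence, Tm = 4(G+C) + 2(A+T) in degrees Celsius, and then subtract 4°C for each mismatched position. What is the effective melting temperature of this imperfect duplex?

42°C

Primer base counts: A=3, T=2, G=2, C=9 → A+T=5, G+C=11
Perfect-match Tm = 2(5) + 4(11) = 10 + 44 = 54°C
Mismatches (positions where the bases are not complementary): 3 (at positions 2, 13, 16)
Effective Tm = 54 − 3×4 = 54 − 12 = 42°C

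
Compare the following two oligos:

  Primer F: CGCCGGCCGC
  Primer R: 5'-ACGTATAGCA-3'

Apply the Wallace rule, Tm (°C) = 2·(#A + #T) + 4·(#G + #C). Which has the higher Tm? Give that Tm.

Primer F: A+T=0, G+C=10 → Tm = 2(0)+4(10) = 40°C
Primer R: A+T=6, G+C=4 → Tm = 2(6)+4(4) = 28°C
40°C vs 28°C → primer F is higher.

Primer F, 40°C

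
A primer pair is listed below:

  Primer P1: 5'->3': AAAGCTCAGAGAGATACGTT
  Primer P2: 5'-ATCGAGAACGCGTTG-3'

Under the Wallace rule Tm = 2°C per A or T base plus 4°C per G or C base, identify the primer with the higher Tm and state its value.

Primer P1: A+T=12, G+C=8 → Tm = 2(12)+4(8) = 56°C
Primer P2: A+T=7, G+C=8 → Tm = 2(7)+4(8) = 46°C
56°C vs 46°C → primer P1 is higher.

Primer P1, 56°C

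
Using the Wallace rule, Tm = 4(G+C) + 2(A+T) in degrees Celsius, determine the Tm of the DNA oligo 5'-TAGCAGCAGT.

30°C

G=3, A=3, T=2, C=2
So N_AT = 5 and N_GC = 5.
Tm = 4·5 + 2·5 = 20 + 10 = 30°C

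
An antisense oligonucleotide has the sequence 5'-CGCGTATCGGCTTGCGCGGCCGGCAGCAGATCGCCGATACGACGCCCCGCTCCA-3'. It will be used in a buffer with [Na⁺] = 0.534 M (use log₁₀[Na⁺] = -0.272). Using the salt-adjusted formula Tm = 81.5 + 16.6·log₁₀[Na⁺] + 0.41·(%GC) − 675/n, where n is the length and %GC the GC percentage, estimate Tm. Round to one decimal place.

94.1°C

Length n = 54. Scanning the sequence gives A=8, T=7, G=17, C=22.
G+C = 39, so %GC = 39/54 × 100 = 72.222%
Salt term: 16.6 × (-0.272) = -4.515
GC term: 0.41 × 72.222 = 29.611; length term: −675/54 = −12.5
Tm = 81.5 + (-4.515) + 29.611 − 12.5 = 94.096 → 94.1°C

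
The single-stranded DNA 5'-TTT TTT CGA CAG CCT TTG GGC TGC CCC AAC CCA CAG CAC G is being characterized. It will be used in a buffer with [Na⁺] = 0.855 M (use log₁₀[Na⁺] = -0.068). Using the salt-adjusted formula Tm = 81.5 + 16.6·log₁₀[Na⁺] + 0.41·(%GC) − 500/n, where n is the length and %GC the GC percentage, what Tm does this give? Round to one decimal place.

91.4°C

Length n = 40. A=7, G=8, T=10, C=15
G+C = 23, so %GC = 23/40 × 100 = 57.5%
Salt term: 16.6 × (-0.068) = -1.129
GC term: 0.41 × 57.5 = 23.575; length term: −500/40 = −12.5
Tm = 81.5 + (-1.129) + 23.575 − 12.5 = 91.446 → 91.4°C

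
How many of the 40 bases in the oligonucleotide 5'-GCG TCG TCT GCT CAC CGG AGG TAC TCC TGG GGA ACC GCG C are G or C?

28

Base counts: T=7, G=14, C=14, A=5
Total G or C: 14 + 14 = 28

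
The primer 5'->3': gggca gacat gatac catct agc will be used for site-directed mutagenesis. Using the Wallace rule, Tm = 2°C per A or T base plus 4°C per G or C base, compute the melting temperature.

Counting bases: A=7, C=6, T=4, G=6
AT pairs contribute 11, GC pairs contribute 12.
Tm = 4·12 + 2·11 = 48 + 22 = 70°C

70°C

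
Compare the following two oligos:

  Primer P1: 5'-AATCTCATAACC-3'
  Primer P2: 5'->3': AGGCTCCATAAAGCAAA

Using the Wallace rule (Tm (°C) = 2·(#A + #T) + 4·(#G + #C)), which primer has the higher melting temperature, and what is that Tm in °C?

Primer P1: A+T=8, G+C=4 → Tm = 2(8)+4(4) = 32°C
Primer P2: A+T=10, G+C=7 → Tm = 2(10)+4(7) = 48°C
32°C vs 48°C → primer P2 is higher.

Primer P2, 48°C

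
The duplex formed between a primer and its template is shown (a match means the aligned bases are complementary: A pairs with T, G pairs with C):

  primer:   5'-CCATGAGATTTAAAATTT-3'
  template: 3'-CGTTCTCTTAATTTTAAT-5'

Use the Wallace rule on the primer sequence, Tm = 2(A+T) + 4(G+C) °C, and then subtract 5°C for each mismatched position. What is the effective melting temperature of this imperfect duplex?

24°C

Primer base counts: A=7, T=7, G=2, C=2 → A+T=14, G+C=4
Perfect-match Tm = 2(14) + 4(4) = 28 + 16 = 44°C
Mismatches (positions where the bases are not complementary): 4 (at positions 1, 4, 9, 18)
Effective Tm = 44 − 4×5 = 44 − 20 = 24°C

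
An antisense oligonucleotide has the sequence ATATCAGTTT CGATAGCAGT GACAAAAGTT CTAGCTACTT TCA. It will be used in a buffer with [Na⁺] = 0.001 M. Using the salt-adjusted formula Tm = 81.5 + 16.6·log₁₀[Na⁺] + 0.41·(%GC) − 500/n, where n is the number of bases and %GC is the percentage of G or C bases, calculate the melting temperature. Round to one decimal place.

Length n = 43. A=14, T=14, C=8, G=7
G+C = 15, so %GC = 15/43 × 100 = 34.884%
Salt term: 16.6 × (-3) = -49.8
GC term: 0.41 × 34.884 = 14.302; length term: −500/43 = −11.628
Tm = 81.5 + (-49.8) + 14.302 − 11.628 = 34.374 → 34.4°C

34.4°C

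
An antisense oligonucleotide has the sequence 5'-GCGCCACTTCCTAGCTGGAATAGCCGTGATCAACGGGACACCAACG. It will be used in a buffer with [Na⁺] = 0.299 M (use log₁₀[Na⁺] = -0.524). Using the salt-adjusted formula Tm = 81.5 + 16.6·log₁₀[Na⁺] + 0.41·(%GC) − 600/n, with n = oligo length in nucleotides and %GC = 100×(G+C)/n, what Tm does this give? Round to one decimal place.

83.8°C

Length n = 46. Scanning the sequence gives C=15, A=12, T=7, G=12.
G+C = 27, so %GC = 27/46 × 100 = 58.696%
Salt term: 16.6 × (-0.524) = -8.698
GC term: 0.41 × 58.696 = 24.065; length term: −600/46 = −13.043
Tm = 81.5 + (-8.698) + 24.065 − 13.043 = 83.824 → 83.8°C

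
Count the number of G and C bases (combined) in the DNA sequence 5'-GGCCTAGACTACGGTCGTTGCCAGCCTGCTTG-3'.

Counting bases: T=8, C=10, A=4, G=10
G+C = 10 + 10 = 20

20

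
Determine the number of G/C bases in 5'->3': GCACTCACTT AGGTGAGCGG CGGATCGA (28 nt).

Base counts: G=10, T=5, C=7, A=6
Total G or C: 10 + 7 = 17

17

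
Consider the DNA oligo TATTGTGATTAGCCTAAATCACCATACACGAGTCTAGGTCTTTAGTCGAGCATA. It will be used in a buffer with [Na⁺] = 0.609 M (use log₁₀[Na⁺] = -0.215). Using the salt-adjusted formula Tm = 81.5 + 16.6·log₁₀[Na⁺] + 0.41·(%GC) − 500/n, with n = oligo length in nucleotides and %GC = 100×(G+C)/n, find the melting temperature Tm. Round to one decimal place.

84.6°C

Length n = 54. Scanning the sequence gives A=16, G=10, C=11, T=17.
G+C = 21, so %GC = 21/54 × 100 = 38.889%
Salt term: 16.6 × (-0.215) = -3.569
GC term: 0.41 × 38.889 = 15.944; length term: −500/54 = −9.259
Tm = 81.5 + (-3.569) + 15.944 − 9.259 = 84.616 → 84.6°C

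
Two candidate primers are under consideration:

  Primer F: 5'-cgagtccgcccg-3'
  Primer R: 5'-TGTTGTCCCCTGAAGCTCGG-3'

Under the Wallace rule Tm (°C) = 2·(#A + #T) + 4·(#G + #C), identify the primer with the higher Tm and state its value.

Primer R, 64°C

Primer F: A+T=2, G+C=10 → Tm = 2(2)+4(10) = 44°C
Primer R: A+T=8, G+C=12 → Tm = 2(8)+4(12) = 64°C
44°C vs 64°C → primer R is higher.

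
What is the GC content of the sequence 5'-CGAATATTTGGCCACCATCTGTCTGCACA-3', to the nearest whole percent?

48%

Base counts: T=8, C=9, G=5, A=7
G+C = 5 + 9 = 14 out of 29 bases
%GC = 14/29 × 100 = 48.28% ≈ 48%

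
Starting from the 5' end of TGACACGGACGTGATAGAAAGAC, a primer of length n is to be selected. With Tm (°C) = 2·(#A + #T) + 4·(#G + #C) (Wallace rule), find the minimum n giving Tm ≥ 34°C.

n = 11

First 10 bases: TGACACGGAC → Tm = 32°C (< 34°C)
First 11 bases: TGACACGGACG → Tm = 36°C (≥ 34°C)
Since every base adds ≥2°C, Tm only increases with n, so the threshold is first crossed at n = 11.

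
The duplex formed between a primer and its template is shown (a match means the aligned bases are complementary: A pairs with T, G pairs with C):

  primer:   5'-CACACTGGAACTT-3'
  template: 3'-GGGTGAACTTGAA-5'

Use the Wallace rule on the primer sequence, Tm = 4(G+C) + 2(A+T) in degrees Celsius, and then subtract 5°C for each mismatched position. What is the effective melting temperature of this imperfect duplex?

28°C

Primer base counts: A=4, T=3, G=2, C=4 → A+T=7, G+C=6
Perfect-match Tm = 2(7) + 4(6) = 14 + 24 = 38°C
Mismatches (positions where the bases are not complementary): 2 (at positions 2, 7)
Effective Tm = 38 − 2×5 = 38 − 10 = 28°C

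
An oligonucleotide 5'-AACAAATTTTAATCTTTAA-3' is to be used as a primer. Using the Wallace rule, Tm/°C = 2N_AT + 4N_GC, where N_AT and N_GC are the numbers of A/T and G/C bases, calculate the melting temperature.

Scanning the sequence gives C=2, G=0, A=9, T=8.
AT pairs contribute 17, GC pairs contribute 2.
Tm = 2(17) + 4(2) = 34 + 8 = 42°C

42°C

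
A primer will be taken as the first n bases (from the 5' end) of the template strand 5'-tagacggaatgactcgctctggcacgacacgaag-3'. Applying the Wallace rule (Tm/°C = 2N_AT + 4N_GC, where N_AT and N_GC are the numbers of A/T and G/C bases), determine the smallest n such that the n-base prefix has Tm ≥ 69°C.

First 22 bases: TAGACGGAATGACTCGCTCTGG → Tm = 68°C (< 69°C)
First 23 bases: TAGACGGAATGACTCGCTCTGGC → Tm = 72°C (≥ 69°C)
Each additional base adds 2°C (A/T) or 4°C (G/C), so Tm is non-decreasing in n; n = 23 is the first length to reach 69°C.

n = 23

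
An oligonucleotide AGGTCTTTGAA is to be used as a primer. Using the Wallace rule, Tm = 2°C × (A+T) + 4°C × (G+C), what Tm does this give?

30°C

Scanning the sequence gives A=3, G=3, C=1, T=4.
AT pairs contribute 7, GC pairs contribute 4.
Tm = 4·4 + 2·7 = 16 + 14 = 30°C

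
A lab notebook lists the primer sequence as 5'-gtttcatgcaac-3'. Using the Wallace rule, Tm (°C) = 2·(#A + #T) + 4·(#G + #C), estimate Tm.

G=2, A=3, T=4, C=3
So N_AT = 7 and N_GC = 5.
Tm = 2(7) + 4(5) = 14 + 20 = 34°C

34°C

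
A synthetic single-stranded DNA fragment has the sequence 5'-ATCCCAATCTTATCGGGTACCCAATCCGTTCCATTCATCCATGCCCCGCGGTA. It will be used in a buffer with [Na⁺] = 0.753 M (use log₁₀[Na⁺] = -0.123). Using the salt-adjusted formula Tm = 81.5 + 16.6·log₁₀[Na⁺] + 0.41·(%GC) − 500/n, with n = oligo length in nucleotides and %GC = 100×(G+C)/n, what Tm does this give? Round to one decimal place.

91.7°C

Length n = 53. Counting bases: T=14, A=11, G=8, C=20
G+C = 28, so %GC = 28/53 × 100 = 52.83%
Salt term: 16.6 × (-0.123) = -2.042
GC term: 0.41 × 52.83 = 21.66; length term: −500/53 = −9.434
Tm = 81.5 + (-2.042) + 21.66 − 9.434 = 91.684 → 91.7°C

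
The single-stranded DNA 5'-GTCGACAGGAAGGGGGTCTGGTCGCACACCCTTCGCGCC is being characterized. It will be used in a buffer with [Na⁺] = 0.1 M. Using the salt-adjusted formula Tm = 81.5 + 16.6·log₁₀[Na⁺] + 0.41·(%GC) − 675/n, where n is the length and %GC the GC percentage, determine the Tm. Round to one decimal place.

Length n = 39. Scanning the sequence gives T=6, G=14, C=13, A=6.
G+C = 27, so %GC = 27/39 × 100 = 69.231%
Salt term: 16.6 × (-1) = -16.6
GC term: 0.41 × 69.231 = 28.385; length term: −675/39 = −17.308
Tm = 81.5 + (-16.6) + 28.385 − 17.308 = 75.977 → 76.0°C

76.0°C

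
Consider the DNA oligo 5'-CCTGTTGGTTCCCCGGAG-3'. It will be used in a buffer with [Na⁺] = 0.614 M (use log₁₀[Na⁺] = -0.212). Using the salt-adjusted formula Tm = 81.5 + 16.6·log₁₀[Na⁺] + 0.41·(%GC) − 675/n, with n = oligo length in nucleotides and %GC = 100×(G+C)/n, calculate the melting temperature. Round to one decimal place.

67.8°C

Length n = 18. G=6, T=5, C=6, A=1
G+C = 12, so %GC = 12/18 × 100 = 66.667%
Salt term: 16.6 × (-0.212) = -3.519
GC term: 0.41 × 66.667 = 27.333; length term: −675/18 = −37.5
Tm = 81.5 + (-3.519) + 27.333 − 37.5 = 67.814 → 67.8°C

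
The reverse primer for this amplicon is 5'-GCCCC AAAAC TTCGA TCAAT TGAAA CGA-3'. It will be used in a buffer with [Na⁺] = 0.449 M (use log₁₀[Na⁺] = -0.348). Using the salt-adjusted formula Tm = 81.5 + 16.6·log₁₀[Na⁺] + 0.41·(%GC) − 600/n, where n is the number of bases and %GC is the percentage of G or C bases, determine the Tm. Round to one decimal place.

71.9°C

Length n = 28. Counting bases: C=8, A=11, T=5, G=4
G+C = 12, so %GC = 12/28 × 100 = 42.857%
Salt term: 16.6 × (-0.348) = -5.777
GC term: 0.41 × 42.857 = 17.571; length term: −600/28 = −21.429
Tm = 81.5 + (-5.777) + 17.571 − 21.429 = 71.865 → 71.9°C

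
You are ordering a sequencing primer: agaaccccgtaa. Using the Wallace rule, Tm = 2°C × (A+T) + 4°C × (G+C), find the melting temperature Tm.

A=5, C=4, G=2, T=1
AT pairs contribute 6, GC pairs contribute 6.
Tm = 2×6 + 4×6 = 36°C

36°C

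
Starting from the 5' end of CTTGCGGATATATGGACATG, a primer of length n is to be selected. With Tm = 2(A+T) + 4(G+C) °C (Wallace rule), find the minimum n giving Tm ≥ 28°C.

n = 9

First 8 bases: CTTGCGGA → Tm = 26°C (< 28°C)
First 9 bases: CTTGCGGAT → Tm = 28°C (≥ 28°C)
Each additional base adds 2°C (A/T) or 4°C (G/C), so Tm is non-decreasing in n; n = 9 is the first length to reach 28°C.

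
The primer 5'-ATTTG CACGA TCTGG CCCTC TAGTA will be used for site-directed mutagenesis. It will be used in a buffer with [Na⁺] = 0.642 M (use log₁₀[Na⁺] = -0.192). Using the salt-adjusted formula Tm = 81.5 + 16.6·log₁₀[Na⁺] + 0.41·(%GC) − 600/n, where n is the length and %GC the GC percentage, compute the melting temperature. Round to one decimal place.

74.0°C

Length n = 25. Counting bases: C=7, G=5, A=5, T=8
G+C = 12, so %GC = 12/25 × 100 = 48%
Salt term: 16.6 × (-0.192) = -3.187
GC term: 0.41 × 48 = 19.68; length term: −600/25 = −24
Tm = 81.5 + (-3.187) + 19.68 − 24 = 73.993 → 74.0°C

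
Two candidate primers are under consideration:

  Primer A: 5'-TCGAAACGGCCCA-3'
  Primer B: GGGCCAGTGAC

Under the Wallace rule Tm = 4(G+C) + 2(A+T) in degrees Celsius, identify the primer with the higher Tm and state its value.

Primer A: A+T=5, G+C=8 → Tm = 2(5)+4(8) = 42°C
Primer B: A+T=3, G+C=8 → Tm = 2(3)+4(8) = 38°C
42°C vs 38°C → primer A is higher.

Primer A, 42°C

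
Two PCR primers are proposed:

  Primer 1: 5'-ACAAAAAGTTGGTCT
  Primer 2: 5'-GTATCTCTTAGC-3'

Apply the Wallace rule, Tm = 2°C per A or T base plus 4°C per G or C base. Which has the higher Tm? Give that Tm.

Primer 1: A+T=10, G+C=5 → Tm = 2(10)+4(5) = 40°C
Primer 2: A+T=7, G+C=5 → Tm = 2(7)+4(5) = 34°C
40°C vs 34°C → primer 1 is higher.

Primer 1, 40°C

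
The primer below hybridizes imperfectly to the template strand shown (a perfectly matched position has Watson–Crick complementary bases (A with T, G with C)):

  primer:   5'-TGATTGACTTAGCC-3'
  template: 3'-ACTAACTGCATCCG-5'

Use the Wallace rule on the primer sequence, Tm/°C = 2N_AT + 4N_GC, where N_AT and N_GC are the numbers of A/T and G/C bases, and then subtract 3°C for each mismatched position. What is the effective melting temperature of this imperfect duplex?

34°C

Primer base counts: A=3, T=5, G=3, C=3 → A+T=8, G+C=6
Perfect-match Tm = 2(8) + 4(6) = 16 + 24 = 40°C
Mismatches (positions where the bases are not complementary): 2 (at positions 9, 13)
Effective Tm = 40 − 2×3 = 40 − 6 = 34°C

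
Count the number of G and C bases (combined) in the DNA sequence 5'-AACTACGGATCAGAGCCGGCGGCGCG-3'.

Scanning the sequence gives A=6, G=10, T=2, C=8.
G+C = 10 + 8 = 18

18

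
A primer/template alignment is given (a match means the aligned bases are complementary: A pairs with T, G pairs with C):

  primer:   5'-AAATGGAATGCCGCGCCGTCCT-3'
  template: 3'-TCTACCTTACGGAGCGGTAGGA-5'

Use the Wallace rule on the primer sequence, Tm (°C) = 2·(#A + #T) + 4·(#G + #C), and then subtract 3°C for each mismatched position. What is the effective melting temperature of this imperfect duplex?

61°C

Primer base counts: A=5, T=4, G=6, C=7 → A+T=9, G+C=13
Perfect-match Tm = 2(9) + 4(13) = 18 + 52 = 70°C
Mismatches (positions where the bases are not complementary): 3 (at positions 2, 13, 18)
Effective Tm = 70 − 3×3 = 70 − 9 = 61°C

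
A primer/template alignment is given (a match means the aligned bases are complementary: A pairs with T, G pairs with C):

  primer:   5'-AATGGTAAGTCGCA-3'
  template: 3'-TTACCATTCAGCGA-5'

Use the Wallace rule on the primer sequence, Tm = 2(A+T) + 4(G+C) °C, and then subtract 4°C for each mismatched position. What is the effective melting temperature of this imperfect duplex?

Primer base counts: A=5, T=3, G=4, C=2 → A+T=8, G+C=6
Perfect-match Tm = 2(8) + 4(6) = 16 + 24 = 40°C
Mismatches (positions where the bases are not complementary): 1 (at position 14)
Effective Tm = 40 − 1×4 = 40 − 4 = 36°C

36°C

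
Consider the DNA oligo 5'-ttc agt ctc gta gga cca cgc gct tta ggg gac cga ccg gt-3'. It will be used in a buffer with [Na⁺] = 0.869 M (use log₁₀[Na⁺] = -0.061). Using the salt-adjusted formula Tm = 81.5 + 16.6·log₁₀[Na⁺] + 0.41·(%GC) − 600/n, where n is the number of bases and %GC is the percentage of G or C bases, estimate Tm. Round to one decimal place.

90.9°C

Length n = 41. Base counts: A=7, T=9, G=13, C=12
G+C = 25, so %GC = 25/41 × 100 = 60.976%
Salt term: 16.6 × (-0.061) = -1.013
GC term: 0.41 × 60.976 = 25; length term: −600/41 = −14.634
Tm = 81.5 + (-1.013) + 25 − 14.634 = 90.853 → 90.9°C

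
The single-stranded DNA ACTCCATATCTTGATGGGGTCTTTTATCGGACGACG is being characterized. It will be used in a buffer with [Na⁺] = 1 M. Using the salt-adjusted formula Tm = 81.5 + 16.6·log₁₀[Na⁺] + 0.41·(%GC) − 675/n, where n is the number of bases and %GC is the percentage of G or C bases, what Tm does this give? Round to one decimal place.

82.1°C

Length n = 36. Base counts: G=9, T=12, A=7, C=8
G+C = 17, so %GC = 17/36 × 100 = 47.222%
Salt term: 16.6 × (0) = 0
GC term: 0.41 × 47.222 = 19.361; length term: −675/36 = −18.75
Tm = 81.5 + (0) + 19.361 − 18.75 = 82.111 → 82.1°C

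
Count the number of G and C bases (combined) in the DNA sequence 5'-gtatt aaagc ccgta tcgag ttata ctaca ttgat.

12

Base counts: G=6, C=6, A=11, T=12
G+C = 6 + 6 = 12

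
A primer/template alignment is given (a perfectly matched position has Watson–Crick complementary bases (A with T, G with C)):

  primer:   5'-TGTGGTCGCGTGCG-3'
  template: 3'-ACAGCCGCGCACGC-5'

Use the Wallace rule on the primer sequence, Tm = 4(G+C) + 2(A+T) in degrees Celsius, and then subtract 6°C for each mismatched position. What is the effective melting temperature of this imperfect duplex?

Primer base counts: A=0, T=4, G=7, C=3 → A+T=4, G+C=10
Perfect-match Tm = 2(4) + 4(10) = 8 + 40 = 48°C
Mismatches (positions where the bases are not complementary): 2 (at positions 4, 6)
Effective Tm = 48 − 2×6 = 48 − 12 = 36°C

36°C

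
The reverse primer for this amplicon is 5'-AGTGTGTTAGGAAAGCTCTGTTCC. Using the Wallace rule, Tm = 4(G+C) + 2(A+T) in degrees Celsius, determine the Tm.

70°C

Base counts: G=7, T=8, C=4, A=5
AT pairs contribute 13, GC pairs contribute 11.
Tm = 4·11 + 2·13 = 44 + 26 = 70°C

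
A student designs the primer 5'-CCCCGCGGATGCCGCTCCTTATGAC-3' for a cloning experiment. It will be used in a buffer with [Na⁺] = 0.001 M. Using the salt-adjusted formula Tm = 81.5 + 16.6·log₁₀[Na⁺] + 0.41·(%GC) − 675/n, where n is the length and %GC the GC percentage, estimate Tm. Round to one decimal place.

Length n = 25. Base counts: T=5, A=3, C=11, G=6
G+C = 17, so %GC = 17/25 × 100 = 68%
Salt term: 16.6 × (-3) = -49.8
GC term: 0.41 × 68 = 27.88; length term: −675/25 = −27
Tm = 81.5 + (-49.8) + 27.88 − 27 = 32.58 → 32.6°C

32.6°C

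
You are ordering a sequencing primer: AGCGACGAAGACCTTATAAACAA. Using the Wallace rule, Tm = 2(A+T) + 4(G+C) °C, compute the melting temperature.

Counting bases: G=4, T=3, C=5, A=11
So N_AT = 14 and N_GC = 9.
Tm = 2(14) + 4(9) = 28 + 36 = 64°C

64°C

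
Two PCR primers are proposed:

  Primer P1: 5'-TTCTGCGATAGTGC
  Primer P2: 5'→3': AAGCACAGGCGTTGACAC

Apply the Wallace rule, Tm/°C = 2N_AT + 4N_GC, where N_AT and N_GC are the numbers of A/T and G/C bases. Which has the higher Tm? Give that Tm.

Primer P1: A+T=7, G+C=7 → Tm = 2(7)+4(7) = 42°C
Primer P2: A+T=8, G+C=10 → Tm = 2(8)+4(10) = 56°C
42°C vs 56°C → primer P2 is higher.

Primer P2, 56°C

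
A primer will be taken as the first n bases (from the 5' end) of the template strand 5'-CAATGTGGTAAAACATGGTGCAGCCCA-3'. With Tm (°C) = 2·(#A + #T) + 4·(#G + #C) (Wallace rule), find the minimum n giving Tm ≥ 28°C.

First 9 bases: CAATGTGGT → Tm = 26°C (< 28°C)
First 10 bases: CAATGTGGTA → Tm = 28°C (≥ 28°C)
Each additional base adds 2°C (A/T) or 4°C (G/C), so Tm is non-decreasing in n; n = 10 is the first length to reach 28°C.

n = 10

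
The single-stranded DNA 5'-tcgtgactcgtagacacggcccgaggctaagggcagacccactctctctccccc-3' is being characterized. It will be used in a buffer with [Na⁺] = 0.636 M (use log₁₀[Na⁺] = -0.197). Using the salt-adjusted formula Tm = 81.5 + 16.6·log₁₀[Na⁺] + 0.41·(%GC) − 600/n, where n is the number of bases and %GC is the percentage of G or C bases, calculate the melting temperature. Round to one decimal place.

93.7°C

Length n = 54. Scanning the sequence gives G=13, T=9, A=10, C=22.
G+C = 35, so %GC = 35/54 × 100 = 64.815%
Salt term: 16.6 × (-0.197) = -3.27
GC term: 0.41 × 64.815 = 26.574; length term: −600/54 = −11.111
Tm = 81.5 + (-3.27) + 26.574 − 11.111 = 93.693 → 93.7°C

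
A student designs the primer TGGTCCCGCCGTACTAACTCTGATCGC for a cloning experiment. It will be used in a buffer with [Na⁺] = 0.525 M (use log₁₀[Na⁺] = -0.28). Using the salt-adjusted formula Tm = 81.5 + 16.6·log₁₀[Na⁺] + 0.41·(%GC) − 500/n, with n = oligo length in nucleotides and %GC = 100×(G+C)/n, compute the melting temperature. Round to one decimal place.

82.6°C

Length n = 27. Scanning the sequence gives G=6, C=10, T=7, A=4.
G+C = 16, so %GC = 16/27 × 100 = 59.259%
Salt term: 16.6 × (-0.28) = -4.648
GC term: 0.41 × 59.259 = 24.296; length term: −500/27 = −18.519
Tm = 81.5 + (-4.648) + 24.296 − 18.519 = 82.629 → 82.6°C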